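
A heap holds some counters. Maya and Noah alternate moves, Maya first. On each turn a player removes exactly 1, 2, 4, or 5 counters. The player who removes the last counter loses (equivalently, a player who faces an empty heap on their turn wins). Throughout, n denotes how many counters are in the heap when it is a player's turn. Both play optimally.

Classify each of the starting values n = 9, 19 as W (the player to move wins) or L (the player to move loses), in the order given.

9: W, 19: L

Classify positions by backward induction: terminal positions (no move available) are W. From any other position, the mover wins iff some move reaches an L.
n=0: no move; the opponent has just taken the last counter and therefore loses → W
n=1: only reaches 0(W), which is W → L
n=2: reaches L-position 1 → W
n=3: reaches L-position 1 → W
n=4: only reaches 3(W), 2(W), 0(W), all W → L
n=5: reaches L-position 4 → W
n=6: reaches L-position 4 → W
n=7: only reaches 6(W), 5(W), 3(W), 2(W), all W → L
n=8: reaches L-position 7 → W
n=9: reaches L-position 7 → W
n=10: only reaches 9(W), 8(W), 6(W), 5(W), all W → L
n=11: reaches L-position 10 → W
n=12: reaches L-position 10 → W
n=13: only reaches 12(W), 11(W), 9(W), 8(W), all W → L
n=14: reaches L-position 13 → W
n=15: reaches L-position 13 → W
n=16: only reaches 15(W), 14(W), 12(W), 11(W), all W → L
n=17: reaches L-position 16 → W
n=18: reaches L-position 16 → W
n=19: only reaches 18(W), 17(W), 15(W), 14(W), all W → L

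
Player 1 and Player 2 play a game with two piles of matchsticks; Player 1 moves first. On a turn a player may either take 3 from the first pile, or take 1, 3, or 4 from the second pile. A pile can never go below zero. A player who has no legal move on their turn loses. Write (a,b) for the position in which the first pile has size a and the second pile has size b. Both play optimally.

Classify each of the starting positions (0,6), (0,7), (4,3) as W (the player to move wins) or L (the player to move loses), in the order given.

(0,6): W, (0,7): L, (4,3): L

Label each position W (a win for the player to move) or L (a loss). A position with no legal move is L; any other position is W exactly when some move reaches an L, and L when every move reaches a W.
No move ever increases a pile, so every position that can arise here has a ≤ 4 and b ≤ 7; it is enough to label the cells with 0 ≤ a ≤ 4 and 0 ≤ b ≤ 7.
Every move lowers a or b (never raises either), so fill the grid row by row in increasing a, and left to right within a row: each cell's successors are then already labelled.
      b=0  b=1  b=2  b=3  b=4  b=5  b=6  b=7
a=0:    L    W    L    W    W    W    W    L
a=1:    L    W    L    W    W    W    W    L
a=2:    L    W    L    W    W    W    W    L
a=3:    W    L    W    L    W    W    W    W
a=4:    W    L    W    L    W    W    W    W
Cells with no legal move (terminal, hence L): (0,0), (1,0), (2,0).
The remaining L cells, each justified by listing all of its moves:
(0,2): →(0,1)(W) only, which is W, so L
(0,7): →(0,6)(W), (0,4)(W), (0,3)(W) — all W, so L
(1,2): →(1,1)(W) only, which is W, so L
(1,7): →(1,6)(W), (1,4)(W), (1,3)(W) — all W, so L
(2,2): →(2,1)(W) only, which is W, so L
(2,7): →(2,6)(W), (2,4)(W), (2,3)(W) — all W, so L
(3,1): →(0,1)(W), (3,0)(W) — all W, so L
(3,3): →(0,3)(W), (3,2)(W), (3,0)(W) — all W, so L
(4,1): →(1,1)(W), (4,0)(W) — all W, so L
(4,3): →(1,3)(W), (4,2)(W), (4,0)(W) — all W, so L
Every other cell has at least one move into one of the L cells above, so it is W.
(0,6): the move to (0,2) reaches an L cell, so W
(0,7): one of the L cells justified above, so L
(4,3): one of the L cells justified above, so L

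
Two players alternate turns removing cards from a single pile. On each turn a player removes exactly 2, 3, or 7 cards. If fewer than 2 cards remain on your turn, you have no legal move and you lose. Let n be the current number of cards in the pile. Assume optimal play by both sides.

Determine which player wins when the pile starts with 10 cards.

The second player wins.

Build the W/L table. Terminal = L. A non-terminal position is W if it has a move to some L; otherwise it is L.
n=0: no move → L
n=1: no move → L
n=2: can move to 0, which is L ⇒ W
n=3: can move to 1, which is L ⇒ W
n=4: can move to 1, which is L ⇒ W
n=5: moves to 3(W), 2(W); every one is W ⇒ L
n=6: moves to 4(W), 3(W); every one is W ⇒ L
n=7: can move to 5, which is L ⇒ W
n=8: can move to 6, which is L ⇒ W
n=9: can move to 6, which is L ⇒ W
n=10: moves to 8(W), 7(W), 3(W); every one is W ⇒ L
Every move from 10 reaches a W position, so the mover loses.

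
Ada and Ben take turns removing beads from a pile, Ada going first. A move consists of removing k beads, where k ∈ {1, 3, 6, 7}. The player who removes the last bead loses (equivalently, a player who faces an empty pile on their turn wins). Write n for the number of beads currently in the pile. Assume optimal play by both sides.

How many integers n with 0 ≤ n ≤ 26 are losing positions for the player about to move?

7

Work bottom-up. With no move the player to move wins. Otherwise the position is W if at least one move leads to an L position for the opponent, and L if every move leads to a W.
n=0: no move; the opponent has just taken the last bead and therefore loses → W
n=1: L (sole option 0(W) is W)
n=2: W (go to 1, an L position)
n=3: L (options 2(W), 0(W) are all W)
n=4: W (go to 3, an L position)
n=5: L (options 4(W), 2(W) are all W)
n=6: W (go to 5, an L position)
n=7: W (go to 1, an L position)
n=8: W (go to 5, an L position)
n=9: W (go to 3, an L position)
n=10: W (go to 3, an L position)
n=11: W (go to 5, an L position)
n=12: W (go to 5, an L position)
n=13: L (options 12(W), 10(W), 7(W), 6(W) are all W)
n=14: W (go to 13, an L position)
n=15: L (options 14(W), 12(W), 9(W), 8(W) are all W)
n=16: W (go to 15, an L position)
n=17: L (options 16(W), 14(W), 11(W), 10(W) are all W)
n=18: W (go to 17, an L position)
n=19: W (go to 13, an L position)
n=20: W (go to 17, an L position)
n=21: W (go to 15, an L position)
n=22: W (go to 15, an L position)
n=23: W (go to 17, an L position)
n=24: W (go to 17, an L position)
n=25: L (options 24(W), 22(W), 19(W), 18(W) are all W)
n=26: W (go to 25, an L position)
L entries with 0 ≤ n ≤ 26: n = 1, 3, 5, 13, 15, 17, 25; that makes 7.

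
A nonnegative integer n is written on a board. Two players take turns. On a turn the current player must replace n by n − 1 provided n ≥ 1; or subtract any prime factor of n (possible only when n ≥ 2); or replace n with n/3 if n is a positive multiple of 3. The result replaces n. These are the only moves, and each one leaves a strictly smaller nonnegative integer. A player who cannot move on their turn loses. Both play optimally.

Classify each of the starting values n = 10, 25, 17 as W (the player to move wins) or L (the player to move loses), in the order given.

10: W, 25: L, 17: W

Compute win/loss labels from the base case upward. A position with no move is L. Any other position is W if it can reach an L in one move, else L.
n=0: no move → L
n=1: reaches L-position 0 → W
n=2: reaches L-position 0 → W
n=3: reaches L-position 0 → W
n=4: only reaches 2(W), 3(W), all W → L
n=5: reaches L-position 0 → W
n=6: reaches L-position 4 → W
n=7: reaches L-position 0 → W
n=8: only reaches 6(W), 7(W), all W → L
n=9: reaches L-position 8 → W
n=10: reaches L-position 8 → W
n=11: reaches L-position 0 → W
n=12: reaches L-position 4 → W
n=13: reaches L-position 0 → W
n=14: only reaches 7(W), 12(W), 13(W), all W → L
n=15: reaches L-position 14 → W
n=16: reaches L-position 14 → W
n=17: reaches L-position 0 → W
n=18: only reaches 6(W), 15(W), 16(W), 17(W), all W → L
n=19: reaches L-position 0 → W
n=20: reaches L-position 18 → W
n=21: reaches L-position 14 → W
n=22: only reaches 11(W), 20(W), 21(W), all W → L
n=23: reaches L-position 0 → W
n=24: reaches L-position 8 → W
n=25: only reaches 20(W), 24(W), all W → L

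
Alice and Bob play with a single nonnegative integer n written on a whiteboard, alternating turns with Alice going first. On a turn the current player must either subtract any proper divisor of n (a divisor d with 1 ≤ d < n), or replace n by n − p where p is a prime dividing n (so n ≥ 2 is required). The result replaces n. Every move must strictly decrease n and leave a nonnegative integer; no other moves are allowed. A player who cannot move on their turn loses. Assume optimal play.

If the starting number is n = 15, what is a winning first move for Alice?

Move to 14.

Compute win/loss labels from the base case upward. A position with no move is L. Any other position is W if it can reach an L in one move, else L.
n=0: no move → L
n=1: no move → L
n=2: →0(L), so W
n=3: →0(L), so W
n=4: →2(W), 3(W) — all W, so L
n=5: →0(L), so W
n=6: →4(L), so W
n=7: →0(L), so W
n=8: →4(L), so W
n=9: →6(W), 8(W) — all W, so L
n=10: →9(L), so W
n=11: →0(L), so W
n=12: →9(L), so W
n=13: →0(L), so W
n=14: →7(W), 12(W), 13(W) — all W, so L
n=15: →14(L), so W
From 15, the L positions reachable in one move are: 14.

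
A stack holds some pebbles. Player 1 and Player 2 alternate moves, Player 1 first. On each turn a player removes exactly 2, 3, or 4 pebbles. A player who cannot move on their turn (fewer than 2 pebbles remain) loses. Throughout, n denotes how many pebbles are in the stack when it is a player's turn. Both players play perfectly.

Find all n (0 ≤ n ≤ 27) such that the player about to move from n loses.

0, 1, 6, 7, 12, 13, 18, 19, 24, 25

Positions with no move are L. A position that does have a move is losing for the player to move precisely when every available move leads to a winning position for the opponent. Fill in the labels:
n=0: no move → L
n=1: no move → L
n=2: can move to 0, which is L ⇒ W
n=3: can move to 1, which is L ⇒ W
n=4: can move to 1, which is L ⇒ W
n=5: can move to 1, which is L ⇒ W
n=6: moves to 4(W), 3(W), 2(W); every one is W ⇒ L
n=7: moves to 5(W), 4(W), 3(W); every one is W ⇒ L
n=8: can move to 6, which is L ⇒ W
n=9: can move to 7, which is L ⇒ W
n=10: can move to 7, which is L ⇒ W
n=11: can move to 7, which is L ⇒ W
n=12: moves to 10(W), 9(W), 8(W); every one is W ⇒ L
n=13: moves to 11(W), 10(W), 9(W); every one is W ⇒ L
n=14: can move to 12, which is L ⇒ W
n=15: can move to 13, which is L ⇒ W
n=16: can move to 13, which is L ⇒ W
n=17: can move to 13, which is L ⇒ W
n=18: moves to 16(W), 15(W), 14(W); every one is W ⇒ L
n=19: moves to 17(W), 16(W), 15(W); every one is W ⇒ L
n=20: can move to 18, which is L ⇒ W
n=21: can move to 19, which is L ⇒ W
n=22: can move to 19, which is L ⇒ W
n=23: can move to 19, which is L ⇒ W
n=24: moves to 22(W), 21(W), 20(W); every one is W ⇒ L
n=25: moves to 23(W), 22(W), 21(W); every one is W ⇒ L
n=26: can move to 24, which is L ⇒ W
n=27: can move to 25, which is L ⇒ W
The losing starting values of n are exactly the entries labelled L in this table (10 of them).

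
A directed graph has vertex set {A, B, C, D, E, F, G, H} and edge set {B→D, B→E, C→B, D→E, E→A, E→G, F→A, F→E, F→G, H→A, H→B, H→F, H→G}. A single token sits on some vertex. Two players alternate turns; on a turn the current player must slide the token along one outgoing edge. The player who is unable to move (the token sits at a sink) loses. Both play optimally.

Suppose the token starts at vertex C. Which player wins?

The second player wins.

Classify positions by backward induction: terminal positions (no move available) are L. From any other position, the mover wins iff some move reaches an L.
Every edge goes from a vertex to one that appears earlier in the order A, G, E, F, D, B, C, H, so processing vertices in that order labels each vertex after all of its successors.
A: no outgoing edge → L
G: no outgoing edge → L
E: reaches L-position G → W
F: reaches L-position G → W
D: only reaches E(W), which is W → L
B: reaches L-position D → W
C: only reaches B(W), which is W → L
H: reaches L-position G → W
Every move from C reaches a W position, so the mover loses.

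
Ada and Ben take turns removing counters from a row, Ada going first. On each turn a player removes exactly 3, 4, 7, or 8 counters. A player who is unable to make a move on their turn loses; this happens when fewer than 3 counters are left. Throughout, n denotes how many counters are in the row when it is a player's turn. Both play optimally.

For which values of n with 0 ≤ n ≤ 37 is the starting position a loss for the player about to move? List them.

0, 1, 2, 11, 12, 13, 22, 23, 24, 33, 34, 35

Classify positions by backward induction: terminal positions (no move available) are L. From any other position, the mover wins iff some move reaches an L.
n=0: no move → L
n=1: no move → L
n=2: no move → L
n=3: →0(L), so W
n=4: →1(L), so W
n=5: →2(L), so W
n=6: →2(L), so W
n=7: →0(L), so W
n=8: →1(L), so W
n=9: →2(L), so W
n=10: →2(L), so W
n=11: →8(W), 7(W), 4(W), 3(W) — all W, so L
n=12: →9(W), 8(W), 5(W), 4(W) — all W, so L
n=13: →10(W), 9(W), 6(W), 5(W) — all W, so L
n=14: →11(L), so W
n=15: →12(L), so W
n=16: →13(L), so W
n=17: →13(L), so W
n=18: →11(L), so W
n=19: →12(L), so W
n=20: →13(L), so W
n=21: →13(L), so W
n=22: →19(W), 18(W), 15(W), 14(W) — all W, so L
n=23: →20(W), 19(W), 16(W), 15(W) — all W, so L
n=24: →21(W), 20(W), 17(W), 16(W) — all W, so L
n=25: →22(L), so W
n=26: →23(L), so W
n=27: →24(L), so W
n=28: →24(L), so W
n=29: →22(L), so W
n=30: →23(L), so W
n=31: →24(L), so W
n=32: →24(L), so W
n=33: →30(W), 29(W), 26(W), 25(W) — all W, so L
n=34: →31(W), 30(W), 27(W), 26(W) — all W, so L
n=35: →32(W), 31(W), 28(W), 27(W) — all W, so L
n=36: →33(L), so W
n=37: →34(L), so W
Reading off the rows marked L gives the requested list; there are 12 such values of n.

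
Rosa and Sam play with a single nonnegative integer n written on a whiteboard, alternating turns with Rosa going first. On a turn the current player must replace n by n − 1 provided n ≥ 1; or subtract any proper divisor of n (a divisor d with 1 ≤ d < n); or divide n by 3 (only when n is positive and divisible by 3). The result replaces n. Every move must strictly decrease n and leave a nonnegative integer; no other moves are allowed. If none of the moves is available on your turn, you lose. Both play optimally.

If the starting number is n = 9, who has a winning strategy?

Sam wins.

Compute win/loss labels from the base case upward. A position with no move is L. Any other position is W if it can reach an L in one move, else L.
n=0: no move → L
n=1: reaches L-position 0 → W
n=2: only reaches 1(W), which is W → L
n=3: reaches L-position 2 → W
n=4: reaches L-position 2 → W
n=5: only reaches 4(W), which is W → L
n=6: reaches L-position 2 → W
n=7: only reaches 6(W), which is W → L
n=8: reaches L-position 7 → W
n=9: only reaches 3(W), 6(W), 8(W), all W → L
The starting position 9 is L: whatever Rosa does, the opponent receives a W position.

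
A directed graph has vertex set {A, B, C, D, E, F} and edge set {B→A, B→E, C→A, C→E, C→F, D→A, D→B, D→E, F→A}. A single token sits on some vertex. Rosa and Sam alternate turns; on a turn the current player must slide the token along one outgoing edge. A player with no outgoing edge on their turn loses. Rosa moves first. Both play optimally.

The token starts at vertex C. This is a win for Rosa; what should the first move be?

Classify positions by backward induction: terminal positions (no move available) are L. From any other position, the mover wins iff some move reaches an L.
Every edge goes from a vertex to one that appears earlier in the order A, E, B, F, C, D, so processing vertices in that order labels each vertex after all of its successors.
A: no outgoing edge → L
E: no outgoing edge → L
B: reaches L-position E → W
F: reaches L-position A → W
C: reaches L-position E → W
D: reaches L-position E → W
From C, the L positions reachable in one move are: E, A. Any move reaching one of these is winning.

Move to E.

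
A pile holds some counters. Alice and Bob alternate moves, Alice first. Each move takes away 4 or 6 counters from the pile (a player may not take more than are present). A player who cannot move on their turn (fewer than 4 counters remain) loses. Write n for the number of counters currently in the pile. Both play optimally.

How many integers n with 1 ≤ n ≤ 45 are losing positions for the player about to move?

Compute win/loss labels from the base case upward. A position with no move is L. Any other position is W if it can reach an L in one move, else L.
n=0: no move → L
n=1: no move → L
n=2: no move → L
n=3: no move → L
n=4: →0(L), so W
n=5: →1(L), so W
n=6: →2(L), so W
n=7: →3(L), so W
n=8: →2(L), so W
n=9: →3(L), so W
n=10: →6(W), 4(W) — all W, so L
n=11: →7(W), 5(W) — all W, so L
n=12: →8(W), 6(W) — all W, so L
n=13: →9(W), 7(W) — all W, so L
n=14: →10(L), so W
n=15: →11(L), so W
n=16: →12(L), so W
n=17: →13(L), so W
n=18: →12(L), so W
n=19: →13(L), so W
n=20: →16(W), 14(W) — all W, so L
n=21: →17(W), 15(W) — all W, so L
n=22: →18(W), 16(W) — all W, so L
n=23: →19(W), 17(W) — all W, so L
n=24: →20(L), so W
n=25: →21(L), so W
n=26: →22(L), so W
n=27: →23(L), so W
n=28: →22(L), so W
n=29: →23(L), so W
n=30: →26(W), 24(W) — all W, so L
n=31: →27(W), 25(W) — all W, so L
n=32: →28(W), 26(W) — all W, so L
n=33: →29(W), 27(W) — all W, so L
n=34: →30(L), so W
n=35: →31(L), so W
n=36: →32(L), so W
n=37: →33(L), so W
n=38: →32(L), so W
n=39: →33(L), so W
n=40: →36(W), 34(W) — all W, so L
n=41: →37(W), 35(W) — all W, so L
n=42: →38(W), 36(W) — all W, so L
n=43: →39(W), 37(W) — all W, so L
n=44: →40(L), so W
n=45: →41(L), so W
L entries with 1 ≤ n ≤ 45 (n=0 is outside the asked range and is not counted): n = 1, 2, 3, 10, 11, 12, 13, 20, 21, 22, 23, 30, 31, 32, 33, 40, 41, 42, 43; that makes 19.

19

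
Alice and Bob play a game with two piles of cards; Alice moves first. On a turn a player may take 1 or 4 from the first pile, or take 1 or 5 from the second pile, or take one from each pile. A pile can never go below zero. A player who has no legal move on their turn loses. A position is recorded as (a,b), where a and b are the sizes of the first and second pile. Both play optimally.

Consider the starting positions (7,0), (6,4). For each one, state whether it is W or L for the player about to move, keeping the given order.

(7,0): L, (6,4): W

Work bottom-up. With no move the player to move loses. Otherwise the position is W if at least one move leads to an L position for the opponent, and L if every move leads to a W.
No move ever increases a pile, so every position that can arise here has a ≤ 7 and b ≤ 4; it is enough to label the cells with 0 ≤ a ≤ 7 and 0 ≤ b ≤ 4.
Every move lowers a or b (never raises either), so fill the grid row by row in increasing a, and left to right within a row: each cell's successors are then already labelled.
      b=0  b=1  b=2  b=3  b=4
a=0:    L    W    L    W    L
a=1:    W    W    W    W    W
a=2:    L    W    L    W    L
a=3:    W    W    W    W    W
a=4:    W    L    W    L    W
a=5:    L    W    W    W    W
a=6:    W    W    W    L    W
a=7:    L    W    L    W    W
Cells with no legal move (terminal, hence L): (0,0).
The remaining L cells, each justified by listing all of its moves:
(0,2): only reaches (0,1)(W), which is W → L
(0,4): only reaches (0,3)(W), which is W → L
(2,0): only reaches (1,0)(W), which is W → L
(2,2): only reaches (1,2)(W), (2,1)(W), (1,1)(W), all W → L
(2,4): only reaches (1,4)(W), (2,3)(W), (1,3)(W), all W → L
(4,1): only reaches (3,1)(W), (0,1)(W), (4,0)(W), (3,0)(W), all W → L
(4,3): only reaches (3,3)(W), (0,3)(W), (4,2)(W), (3,2)(W), all W → L
(5,0): only reaches (4,0)(W), (1,0)(W), all W → L
(6,3): only reaches (5,3)(W), (2,3)(W), (6,2)(W), (5,2)(W), all W → L
(7,0): only reaches (6,0)(W), (3,0)(W), all W → L
(7,2): only reaches (6,2)(W), (3,2)(W), (7,1)(W), (6,1)(W), all W → L
Every other cell has at least one move into one of the L cells above, so it is W.
(7,0): one of the L cells justified above, so L
(6,4): the move to (2,4) reaches an L cell, so W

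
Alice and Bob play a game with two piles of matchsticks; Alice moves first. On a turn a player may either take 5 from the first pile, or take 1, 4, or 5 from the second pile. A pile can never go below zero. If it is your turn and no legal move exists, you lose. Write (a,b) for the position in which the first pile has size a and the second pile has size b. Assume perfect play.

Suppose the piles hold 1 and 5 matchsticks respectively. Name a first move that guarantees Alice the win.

Classify positions by backward induction: terminal positions (no move available) are L. From any other position, the mover wins iff some move reaches an L.
No move ever increases a pile, so every position that can arise here has a ≤ 1 and b ≤ 5; it is enough to label the cells with 0 ≤ a ≤ 1 and 0 ≤ b ≤ 5.
Every move lowers a or b (never raises either), so fill the grid row by row in increasing a, and left to right within a row: each cell's successors are then already labelled.
      b=0  b=1  b=2  b=3  b=4  b=5
a=0:    L    W    L    W    W    W
a=1:    L    W    L    W    W    W
Cells with no legal move (terminal, hence L): (0,0), (1,0).
The remaining L cells, each justified by listing all of its moves:
(0,2): the only move is to (0,1)(W), a W ⇒ L
(1,2): the only move is to (1,1)(W), a W ⇒ L
Every other cell has at least one move into one of the L cells above, so it is W.
From (1,5), the L positions reachable in one move are: (1,0).

Move to (1,0).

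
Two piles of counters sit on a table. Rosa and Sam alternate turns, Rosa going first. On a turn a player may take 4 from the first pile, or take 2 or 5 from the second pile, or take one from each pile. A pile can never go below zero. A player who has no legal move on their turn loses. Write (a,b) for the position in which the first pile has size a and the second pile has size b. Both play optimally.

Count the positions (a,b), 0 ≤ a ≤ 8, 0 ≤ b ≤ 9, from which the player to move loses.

38

Label each position W (a win for the player to move) or L (a loss). A position with no legal move is L; any other position is W exactly when some move reaches an L, and L when every move reaches a W.
Every move lowers a or b (never raises either), so fill the grid row by row in increasing a, and left to right within a row: each cell's successors are then already labelled.
      b=0  b=1  b=2  b=3  b=4  b=5  b=6  b=7  b=8  b=9
a=0:    L    L    W    W    L    W    W    L    L    W
a=1:    L    W    W    L    L    W    W    L    W    W
a=2:    L    W    W    L    W    W    L    L    W    W
a=3:    L    W    W    L    W    W    L    W    W    L
a=4:    W    W    L    L    W    W    L    W    W    L
a=5:    W    L    L    W    W    L    W    W    L    L
a=6:    W    L    W    W    L    L    W    W    L    W
a=7:    W    L    W    W    L    W    W    L    L    W
a=8:    L    L    W    W    L    W    W    L    W    W
Cells with no legal move (terminal, hence L): (0,0), (0,1), (1,0), (2,0), (3,0).
The remaining L cells, each justified by listing all of its moves:
(0,4): L (sole option (0,2)(W) is W)
(0,7): L (options (0,5)(W), (0,2)(W) are all W)
(0,8): L (options (0,6)(W), (0,3)(W) are all W)
(1,3): L (options (1,1)(W), (0,2)(W) are all W)
(1,4): L (options (1,2)(W), (0,3)(W) are all W)
(1,7): L (options (1,5)(W), (1,2)(W), (0,6)(W) are all W)
(2,3): L (options (2,1)(W), (1,2)(W) are all W)
(2,6): L (options (2,4)(W), (2,1)(W), (1,5)(W) are all W)
(2,7): L (options (2,5)(W), (2,2)(W), (1,6)(W) are all W)
(3,3): L (options (3,1)(W), (2,2)(W) are all W)
(3,6): L (options (3,4)(W), (3,1)(W), (2,5)(W) are all W)
(3,9): L (options (3,7)(W), (3,4)(W), (2,8)(W) are all W)
(4,2): L (options (0,2)(W), (4,0)(W), (3,1)(W) are all W)
(4,3): L (options (0,3)(W), (4,1)(W), (3,2)(W) are all W)
(4,6): L (options (0,6)(W), (4,4)(W), (4,1)(W), (3,5)(W) are all W)
(4,9): L (options (0,9)(W), (4,7)(W), (4,4)(W), (3,8)(W) are all W)
(5,1): L (options (1,1)(W), (4,0)(W) are all W)
(5,2): L (options (1,2)(W), (5,0)(W), (4,1)(W) are all W)
(5,5): L (options (1,5)(W), (5,3)(W), (5,0)(W), (4,4)(W) are all W)
(5,8): L (options (1,8)(W), (5,6)(W), (5,3)(W), (4,7)(W) are all W)
(5,9): L (options (1,9)(W), (5,7)(W), (5,4)(W), (4,8)(W) are all W)
(6,1): L (options (2,1)(W), (5,0)(W) are all W)
(6,4): L (options (2,4)(W), (6,2)(W), (5,3)(W) are all W)
(6,5): L (options (2,5)(W), (6,3)(W), (6,0)(W), (5,4)(W) are all W)
(6,8): L (options (2,8)(W), (6,6)(W), (6,3)(W), (5,7)(W) are all W)
(7,1): L (options (3,1)(W), (6,0)(W) are all W)
(7,4): L (options (3,4)(W), (7,2)(W), (6,3)(W) are all W)
(7,7): L (options (3,7)(W), (7,5)(W), (7,2)(W), (6,6)(W) are all W)
(7,8): L (options (3,8)(W), (7,6)(W), (7,3)(W), (6,7)(W) are all W)
(8,0): L (sole option (4,0)(W) is W)
(8,1): L (options (4,1)(W), (7,0)(W) are all W)
(8,4): L (options (4,4)(W), (8,2)(W), (7,3)(W) are all W)
(8,7): L (options (4,7)(W), (8,5)(W), (8,2)(W), (7,6)(W) are all W)
Every other cell has at least one move into one of the L cells above, so it is W.
L cells per row: a=0: 5, a=1: 4, a=2: 4, a=3: 4, a=4: 4, a=5: 5, a=6: 4, a=7: 4, a=8: 4; total 38.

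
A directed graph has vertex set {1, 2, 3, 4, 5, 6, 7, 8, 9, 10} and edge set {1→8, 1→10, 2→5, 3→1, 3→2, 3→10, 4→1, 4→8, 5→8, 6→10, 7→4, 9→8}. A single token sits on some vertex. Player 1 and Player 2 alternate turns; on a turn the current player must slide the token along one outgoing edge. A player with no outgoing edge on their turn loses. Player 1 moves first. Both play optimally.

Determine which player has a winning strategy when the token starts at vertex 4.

Player 1 wins.

Label each position W (a win for the player to move) or L (a loss). A position with no legal move is L; any other position is W exactly when some move reaches an L, and L when every move reaches a W.
Every edge goes from a vertex to one that appears earlier in the order 10, 8, 5, 1, 2, 4, 9, 3, 6, 7, so processing vertices in that order labels each vertex after all of its successors.
10: no outgoing edge → L
8: no outgoing edge → L
5: →8(L), so W
1: →8(L), so W
2: →5(W) only, which is W, so L
4: →8(L), so W
9: →8(L), so W
3: →2(L), so W
6: →10(L), so W
7: →4(W) only, which is W, so L
From 4 Player 1 can move to 8, reaching an L position.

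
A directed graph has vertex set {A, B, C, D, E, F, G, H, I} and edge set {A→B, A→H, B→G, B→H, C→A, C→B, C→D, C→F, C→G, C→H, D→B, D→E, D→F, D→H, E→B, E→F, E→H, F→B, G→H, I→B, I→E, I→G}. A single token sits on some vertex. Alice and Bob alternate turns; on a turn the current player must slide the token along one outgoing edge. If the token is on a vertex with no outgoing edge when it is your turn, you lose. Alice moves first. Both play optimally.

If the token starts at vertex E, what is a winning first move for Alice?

Use the standard recursion: the mover loses at a terminal position; elsewhere, the mover wins exactly when some move hands the opponent an L position.
Every edge goes from a vertex to one that appears earlier in the order H, G, B, A, F, E, D, I, C, so processing vertices in that order labels each vertex after all of its successors.
H: no outgoing edge → L
G: reaches L-position H → W
B: reaches L-position H → W
A: reaches L-position H → W
F: only reaches B(W), which is W → L
E: reaches L-position F → W
D: reaches L-position F → W
I: only reaches E(W), B(W), G(W), all W → L
C: reaches L-position F → W
From E, the L positions reachable in one move are: F, H. Any move reaching one of these is winning.

Move to F.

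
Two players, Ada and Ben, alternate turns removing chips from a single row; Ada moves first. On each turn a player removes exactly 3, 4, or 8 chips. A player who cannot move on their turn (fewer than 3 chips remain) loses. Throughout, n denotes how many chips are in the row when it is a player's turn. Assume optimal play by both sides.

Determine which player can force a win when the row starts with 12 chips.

Build the W/L table. Terminal = L. A non-terminal position is W if it has a move to some L; otherwise it is L.
n=0: no move → L
n=1: no move → L
n=2: no move → L
n=3: →0(L), so W
n=4: →1(L), so W
n=5: →2(L), so W
n=6: →2(L), so W
n=7: →4(W), 3(W) — all W, so L
n=8: →0(L), so W
n=9: →1(L), so W
n=10: →7(L), so W
n=11: →7(L), so W
n=12: →9(W), 8(W), 4(W) — all W, so L
Every move from 12 reaches a W position, so the mover loses.

Ben wins.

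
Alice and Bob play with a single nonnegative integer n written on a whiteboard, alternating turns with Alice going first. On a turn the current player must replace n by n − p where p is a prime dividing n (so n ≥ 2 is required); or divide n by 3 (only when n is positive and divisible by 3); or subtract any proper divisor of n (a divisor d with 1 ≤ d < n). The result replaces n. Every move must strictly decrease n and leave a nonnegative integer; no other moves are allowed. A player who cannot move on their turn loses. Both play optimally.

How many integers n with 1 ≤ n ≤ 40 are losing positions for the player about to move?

Classify positions by backward induction: terminal positions (no move available) are L. From any other position, the mover wins iff some move reaches an L.
n=0: no move → L
n=1: no move → L
n=2: can move to 0, which is L ⇒ W
n=3: can move to 0, which is L ⇒ W
n=4: moves to 2(W), 3(W); every one is W ⇒ L
n=5: can move to 0, which is L ⇒ W
n=6: can move to 4, which is L ⇒ W
n=7: can move to 0, which is L ⇒ W
n=8: can move to 4, which is L ⇒ W
n=9: moves to 3(W), 6(W), 8(W); every one is W ⇒ L
n=10: can move to 9, which is L ⇒ W
n=11: can move to 0, which is L ⇒ W
n=12: can move to 4, which is L ⇒ W
n=13: can move to 0, which is L ⇒ W
n=14: moves to 7(W), 12(W), 13(W); every one is W ⇒ L
n=15: can move to 14, which is L ⇒ W
n=16: can move to 14, which is L ⇒ W
n=17: can move to 0, which is L ⇒ W
n=18: can move to 9, which is L ⇒ W
n=19: can move to 0, which is L ⇒ W
n=20: moves to 10(W), 15(W), 16(W), 18(W), 19(W); every one is W ⇒ L
n=21: can move to 14, which is L ⇒ W
n=22: can move to 20, which is L ⇒ W
n=23: can move to 0, which is L ⇒ W
n=24: can move to 20, which is L ⇒ W
n=25: can move to 20, which is L ⇒ W
n=26: moves to 13(W), 24(W), 25(W); every one is W ⇒ L
n=27: can move to 9, which is L ⇒ W
n=28: can move to 14, which is L ⇒ W
n=29: can move to 0, which is L ⇒ W
n=30: can move to 20, which is L ⇒ W
n=31: can move to 0, which is L ⇒ W
n=32: moves to 16(W), 24(W), 28(W), 30(W), 31(W); every one is W ⇒ L
n=33: can move to 32, which is L ⇒ W
n=34: can move to 32, which is L ⇒ W
n=35: moves to 28(W), 30(W), 34(W); every one is W ⇒ L
n=36: can move to 32, which is L ⇒ W
n=37: can move to 0, which is L ⇒ W
n=38: moves to 19(W), 36(W), 37(W); every one is W ⇒ L
n=39: can move to 26, which is L ⇒ W
n=40: can move to 20, which is L ⇒ W
L entries with 1 ≤ n ≤ 40 (n=0 is outside the asked range and is not counted): n = 1, 4, 9, 14, 20, 26, 32, 35, 38; that makes 9.

9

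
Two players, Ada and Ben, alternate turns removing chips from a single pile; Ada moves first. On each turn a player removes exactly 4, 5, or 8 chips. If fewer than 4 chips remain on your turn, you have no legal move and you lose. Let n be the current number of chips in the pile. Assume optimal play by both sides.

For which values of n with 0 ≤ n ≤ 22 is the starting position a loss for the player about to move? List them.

0, 1, 2, 3, 12, 13, 14, 15

Label each position W (a win for the player to move) or L (a loss). A position with no legal move is L; any other position is W exactly when some move reaches an L, and L when every move reaches a W.
n=0: no move → L
n=1: no move → L
n=2: no move → L
n=3: no move → L
n=4: reaches L-position 0 → W
n=5: reaches L-position 1 → W
n=6: reaches L-position 2 → W
n=7: reaches L-position 3 → W
n=8: reaches L-position 3 → W
n=9: reaches L-position 1 → W
n=10: reaches L-position 2 → W
n=11: reaches L-position 3 → W
n=12: only reaches 8(W), 7(W), 4(W), all W → L
n=13: only reaches 9(W), 8(W), 5(W), all W → L
n=14: only reaches 10(W), 9(W), 6(W), all W → L
n=15: only reaches 11(W), 10(W), 7(W), all W → L
n=16: reaches L-position 12 → W
n=17: reaches L-position 13 → W
n=18: reaches L-position 14 → W
n=19: reaches L-position 15 → W
n=20: reaches L-position 15 → W
n=21: reaches L-position 13 → W
n=22: reaches L-position 14 → W
The losing starting values of n are exactly the entries labelled L in this table (8 of them).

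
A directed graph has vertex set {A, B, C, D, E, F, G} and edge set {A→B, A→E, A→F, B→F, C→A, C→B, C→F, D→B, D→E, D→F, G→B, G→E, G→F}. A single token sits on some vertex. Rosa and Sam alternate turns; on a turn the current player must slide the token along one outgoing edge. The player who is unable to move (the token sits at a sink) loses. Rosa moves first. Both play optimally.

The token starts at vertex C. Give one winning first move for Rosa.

Positions with no move are L. A position that does have a move is losing for the player to move precisely when every available move leads to a winning position for the opponent. Fill in the labels:
Every edge goes from a vertex to one that appears earlier in the order E, F, B, D, G, A, C, so processing vertices in that order labels each vertex after all of its successors.
E: no outgoing edge → L
F: no outgoing edge → L
B: →F(L), so W
D: →F(L), so W
G: →F(L), so W
A: →F(L), so W
C: →F(L), so W
From C, the L positions reachable in one move are: F.

Move to F.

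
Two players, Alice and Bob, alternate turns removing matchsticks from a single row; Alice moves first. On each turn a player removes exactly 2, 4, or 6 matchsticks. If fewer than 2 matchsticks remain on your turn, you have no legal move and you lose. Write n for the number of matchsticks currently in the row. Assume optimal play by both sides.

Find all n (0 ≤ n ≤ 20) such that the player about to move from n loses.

0, 1, 8, 9, 16, 17

Work bottom-up. With no move the player to move loses. Otherwise the position is W if at least one move leads to an L position for the opponent, and L if every move leads to a W.
n=0: no move → L
n=1: no move → L
n=2: reaches L-position 0 → W
n=3: reaches L-position 1 → W
n=4: reaches L-position 0 → W
n=5: reaches L-position 1 → W
n=6: reaches L-position 0 → W
n=7: reaches L-position 1 → W
n=8: only reaches 6(W), 4(W), 2(W), all W → L
n=9: only reaches 7(W), 5(W), 3(W), all W → L
n=10: reaches L-position 8 → W
n=11: reaches L-position 9 → W
n=12: reaches L-position 8 → W
n=13: reaches L-position 9 → W
n=14: reaches L-position 8 → W
n=15: reaches L-position 9 → W
n=16: only reaches 14(W), 12(W), 10(W), all W → L
n=17: only reaches 15(W), 13(W), 11(W), all W → L
n=18: reaches L-position 16 → W
n=19: reaches L-position 17 → W
n=20: reaches L-position 16 → W
Reading off the rows marked L gives the requested list; there are 6 such values of n.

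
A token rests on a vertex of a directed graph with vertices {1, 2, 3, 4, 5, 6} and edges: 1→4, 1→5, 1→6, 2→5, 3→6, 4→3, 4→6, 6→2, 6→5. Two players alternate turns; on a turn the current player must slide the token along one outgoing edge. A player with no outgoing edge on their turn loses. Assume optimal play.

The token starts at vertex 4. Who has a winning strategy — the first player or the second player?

The first player wins.

Work bottom-up. With no move the player to move loses. Otherwise the position is W if at least one move leads to an L position for the opponent, and L if every move leads to a W.
Every edge goes from a vertex to one that appears earlier in the order 5, 2, 6, 3, 4, 1, so processing vertices in that order labels each vertex after all of its successors.
5: no outgoing edge → L
2: reaches L-position 5 → W
6: reaches L-position 5 → W
3: only reaches 6(W), which is W → L
4: reaches L-position 3 → W
1: reaches L-position 5 → W
The starting position 4 is W: the player to move should move to 3, handing over an L position.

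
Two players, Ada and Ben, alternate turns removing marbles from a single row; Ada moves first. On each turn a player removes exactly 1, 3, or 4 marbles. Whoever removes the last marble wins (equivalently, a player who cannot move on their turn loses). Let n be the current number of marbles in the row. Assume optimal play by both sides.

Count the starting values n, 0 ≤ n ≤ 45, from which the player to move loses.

14

Build the W/L table. Terminal = L. A non-terminal position is W if it has a move to some L; otherwise it is L.
n=0: no move → L
n=1: →0(L), so W
n=2: →1(W) only, which is W, so L
n=3: →2(L), so W
n=4: →0(L), so W
n=5: →2(L), so W
n=6: →2(L), so W
n=7: →6(W), 4(W), 3(W) — all W, so L
n=8: →7(L), so W
n=9: →8(W), 6(W), 5(W) — all W, so L
n=10: →9(L), so W
n=11: →7(L), so W
n=12: →9(L), so W
n=13: →9(L), so W
n=14: →13(W), 11(W), 10(W) — all W, so L
n=15: →14(L), so W
n=16: →15(W), 13(W), 12(W) — all W, so L
n=17: →16(L), so W
n=18: →14(L), so W
n=19: →16(L), so W
n=20: →16(L), so W
n=21: →20(W), 18(W), 17(W) — all W, so L
n=22: →21(L), so W
n=23: →22(W), 20(W), 19(W) — all W, so L
n=24: →23(L), so W
n=25: →21(L), so W
n=26: →23(L), so W
n=27: →23(L), so W
n=28: →27(W), 25(W), 24(W) — all W, so L
n=29: →28(L), so W
n=30: →29(W), 27(W), 26(W) — all W, so L
n=31: →30(L), so W
n=32: →28(L), so W
n=33: →30(L), so W
n=34: →30(L), so W
n=35: →34(W), 32(W), 31(W) — all W, so L
n=36: →35(L), so W
n=37: →36(W), 34(W), 33(W) — all W, so L
n=38: →37(L), so W
n=39: →35(L), so W
n=40: →37(L), so W
n=41: →37(L), so W
n=42: →41(W), 39(W), 38(W) — all W, so L
n=43: →42(L), so W
n=44: →43(W), 41(W), 40(W) — all W, so L
n=45: →44(L), so W
L entries with 0 ≤ n ≤ 45: n = 0, 2, 7, 9, 14, 16, 21, 23, 28, 30, 35, 37, 42, 44; that makes 14.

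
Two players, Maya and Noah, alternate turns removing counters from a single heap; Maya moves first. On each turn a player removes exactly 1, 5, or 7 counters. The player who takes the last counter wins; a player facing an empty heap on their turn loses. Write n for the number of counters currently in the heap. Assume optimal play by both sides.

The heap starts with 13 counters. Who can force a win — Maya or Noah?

Maya wins.

Work bottom-up. With no move the player to move loses. Otherwise the position is W if at least one move leads to an L position for the opponent, and L if every move leads to a W.
n=0: no move → L
n=1: reaches L-position 0 → W
n=2: only reaches 1(W), which is W → L
n=3: reaches L-position 2 → W
n=4: only reaches 3(W), which is W → L
n=5: reaches L-position 4 → W
n=6: only reaches 5(W), 1(W), all W → L
n=7: reaches L-position 6 → W
n=8: only reaches 7(W), 3(W), 1(W), all W → L
n=9: reaches L-position 8 → W
n=10: only reaches 9(W), 5(W), 3(W), all W → L
n=11: reaches L-position 10 → W
n=12: only reaches 11(W), 7(W), 5(W), all W → L
n=13: reaches L-position 12 → W
From 13 Maya can remove 1, leaving 12, reaching an L position.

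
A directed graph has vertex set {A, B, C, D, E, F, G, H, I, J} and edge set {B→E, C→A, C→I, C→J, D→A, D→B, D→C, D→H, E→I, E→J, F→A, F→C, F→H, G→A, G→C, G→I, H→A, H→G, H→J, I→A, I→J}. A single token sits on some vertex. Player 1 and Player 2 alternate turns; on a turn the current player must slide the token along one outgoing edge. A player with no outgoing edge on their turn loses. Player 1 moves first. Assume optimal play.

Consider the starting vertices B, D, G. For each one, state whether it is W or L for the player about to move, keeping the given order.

Label each position W (a win for the player to move) or L (a loss). A position with no legal move is L; any other position is W exactly when some move reaches an L, and L when every move reaches a W.
Every edge goes from a vertex to one that appears earlier in the order A, J, I, C, E, G, H, B, F, D, so processing vertices in that order labels each vertex after all of its successors.
A: no outgoing edge → L
J: no outgoing edge → L
I: can move to J, which is L ⇒ W
C: can move to J, which is L ⇒ W
E: can move to J, which is L ⇒ W
G: can move to A, which is L ⇒ W
H: can move to J, which is L ⇒ W
B: the only move is to E(W), a W ⇒ L
F: can move to A, which is L ⇒ W
D: can move to B, which is L ⇒ W

B: L, D: W, G: W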